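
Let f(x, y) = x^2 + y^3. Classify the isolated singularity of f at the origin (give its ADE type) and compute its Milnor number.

The Hessian of f at 0 has rank 1. Corank 1: A-series; mu = 2 gives A_2.

Type A_2, Milnor number mu = 2.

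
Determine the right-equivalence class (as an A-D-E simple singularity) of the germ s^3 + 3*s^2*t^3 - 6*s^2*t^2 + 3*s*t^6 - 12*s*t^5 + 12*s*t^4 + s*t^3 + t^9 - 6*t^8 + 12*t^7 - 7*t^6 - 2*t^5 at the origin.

E_7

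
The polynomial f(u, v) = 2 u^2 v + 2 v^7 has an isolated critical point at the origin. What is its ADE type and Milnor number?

Type D_8, Milnor number mu = 8.

The Hessian of f at 0 is [[0, 0], [0, 0]] with rank 0, so corank 2. A Groebner basis of the Jacobian ideal J(f) in C{u,v} is {u^2/7 + v^6, u^3, u*v}; counting standard monomials gives mu = 8. Corank 2; j^3 = 2*u^2*v has shape L^2 M (L != M), so D-series; mu = 8 gives D_8.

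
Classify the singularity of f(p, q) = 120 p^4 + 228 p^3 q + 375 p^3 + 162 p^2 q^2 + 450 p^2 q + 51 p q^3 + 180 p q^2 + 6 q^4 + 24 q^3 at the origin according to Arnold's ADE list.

E_{7}

The Hessian of f at 0 has rank 0. Corank 2; j^3 = 3*(5*p + 2*q)^3 is a perfect cube, so E-series; the 4-jet and mu = 7 give E_7.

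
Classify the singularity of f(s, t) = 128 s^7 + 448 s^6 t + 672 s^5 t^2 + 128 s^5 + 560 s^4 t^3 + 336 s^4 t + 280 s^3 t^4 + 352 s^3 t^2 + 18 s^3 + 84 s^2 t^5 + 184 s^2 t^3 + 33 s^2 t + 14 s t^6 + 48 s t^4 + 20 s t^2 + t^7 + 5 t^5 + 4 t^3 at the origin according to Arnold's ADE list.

D_6

The Hessian of f at 0 has rank 0. Corank 2; j^3 = (2*s + t)*(3*s + 2*t)^2 has shape L^2 M (L != M), so D-series; mu = 6 gives D_6.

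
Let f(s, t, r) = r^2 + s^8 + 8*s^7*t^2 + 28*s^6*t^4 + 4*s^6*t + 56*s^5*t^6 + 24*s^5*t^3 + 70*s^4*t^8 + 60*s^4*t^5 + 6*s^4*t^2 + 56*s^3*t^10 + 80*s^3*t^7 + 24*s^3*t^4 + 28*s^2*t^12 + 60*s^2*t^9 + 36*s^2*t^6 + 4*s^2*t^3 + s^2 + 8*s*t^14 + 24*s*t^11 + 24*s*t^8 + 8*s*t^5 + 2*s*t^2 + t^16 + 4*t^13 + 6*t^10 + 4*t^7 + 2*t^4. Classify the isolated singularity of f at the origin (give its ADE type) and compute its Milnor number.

Type A_3, Milnor number mu = 3.

The Hessian of f at 0 has rank 2. Corank 1: A-series; mu = 3 gives A_3.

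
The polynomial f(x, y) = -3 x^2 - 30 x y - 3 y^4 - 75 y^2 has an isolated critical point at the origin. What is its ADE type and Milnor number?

Type A_3, Milnor number mu = 3.

The Hessian of f at 0 is [[-6, -30], [-30, -150]] with rank 1, so corank 1. A Groebner basis of the Jacobian ideal J(f) in C{x,y} is {y^3, x + 5*y}; counting standard monomials gives mu = 3. Corank 1: A-series; mu = 3 gives A_3.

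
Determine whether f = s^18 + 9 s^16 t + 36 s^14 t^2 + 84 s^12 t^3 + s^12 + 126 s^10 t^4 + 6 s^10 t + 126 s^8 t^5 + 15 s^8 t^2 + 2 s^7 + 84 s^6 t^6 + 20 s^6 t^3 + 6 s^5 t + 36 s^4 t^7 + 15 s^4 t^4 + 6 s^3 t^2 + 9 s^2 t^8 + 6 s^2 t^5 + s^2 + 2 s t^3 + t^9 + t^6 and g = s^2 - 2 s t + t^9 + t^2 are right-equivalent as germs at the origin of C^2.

Yes.

The Hessian of f at 0 is [[2, 0], [0, 0]] with rank 1, so corank 1. A Groebner basis of the Jacobian ideal J(f) in C{s,t} is {s^2*t^2, s^3, s + t^3}; counting standard monomials gives mu = 8. Corank 1: A-series; mu = 8 gives A_8. The Hessian of g at 0 is [[2, -2], [-2, 2]] with rank 1, so corank 1. A Groebner basis of the Jacobian ideal J(g) in C{s,t} is {t^8, s - t}; counting standard monomials gives mu = 8. Corank 1: A-series; mu = 8 gives A_8. Both have type A_8, hence right-equivalent.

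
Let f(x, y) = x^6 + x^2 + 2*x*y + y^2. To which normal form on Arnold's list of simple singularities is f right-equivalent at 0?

A5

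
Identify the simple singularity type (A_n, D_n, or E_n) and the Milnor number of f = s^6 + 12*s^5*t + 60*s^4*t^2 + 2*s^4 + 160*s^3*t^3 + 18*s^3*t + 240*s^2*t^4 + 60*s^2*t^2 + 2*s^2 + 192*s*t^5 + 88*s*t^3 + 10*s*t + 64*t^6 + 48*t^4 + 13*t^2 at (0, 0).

Type A_1, Milnor number mu = 1.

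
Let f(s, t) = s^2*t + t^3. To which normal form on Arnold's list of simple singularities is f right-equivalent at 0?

The Hessian of f at 0 has rank 0. Corank 2; j^3 = t*(s^2 + t^2) splits into three distinct lines over C (the quadratic factor has nonzero discriminant), so D_4.

D_4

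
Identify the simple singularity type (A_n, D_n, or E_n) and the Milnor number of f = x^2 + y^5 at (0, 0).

Type A_{4}, Milnor number mu = 4.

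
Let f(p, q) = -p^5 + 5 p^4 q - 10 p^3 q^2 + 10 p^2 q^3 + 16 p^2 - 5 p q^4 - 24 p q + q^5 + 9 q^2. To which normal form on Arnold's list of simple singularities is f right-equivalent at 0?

A4

The Hessian of f at 0 is [[32, -24], [-24, 18]] with rank 1, so corank 1. A Groebner basis of the Jacobian ideal J(f) in C{p,q} is {q^4, p - 3*q/4}; counting standard monomials gives mu = 4. Corank 1: A-series; mu = 4 gives A_4.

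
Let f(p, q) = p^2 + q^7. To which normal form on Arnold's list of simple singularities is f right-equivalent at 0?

A6

The Hessian of f at 0 has rank 1. Corank 1: A-series; mu = 6 gives A_6.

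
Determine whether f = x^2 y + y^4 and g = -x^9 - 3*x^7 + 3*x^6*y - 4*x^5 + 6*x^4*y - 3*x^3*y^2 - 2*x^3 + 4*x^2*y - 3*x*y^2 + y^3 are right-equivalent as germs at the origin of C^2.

No.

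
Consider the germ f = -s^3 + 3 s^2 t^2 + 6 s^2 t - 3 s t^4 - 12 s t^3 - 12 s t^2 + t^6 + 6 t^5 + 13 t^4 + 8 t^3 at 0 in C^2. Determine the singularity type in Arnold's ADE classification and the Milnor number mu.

The Hessian of f at 0 is [[0, 0], [0, 0]] with rank 0, so corank 2. A Groebner basis of the Jacobian ideal J(f) in C{s,t} is {s^3 - 6*s^2 + 24*s*t - 24*t^2, s^2*t - 2*s^2 + 8*s*t - 8*t^2, -s^2/2 + s*t^2 + 2*s*t - 2*t^2, t^3}; counting standard monomials gives mu = 6. Corank 2; j^3 = -(s - 2*t)^3 is a perfect cube, so E-series; the 4-jet and mu = 6 give E_6.

Type E_6, Milnor number mu = 6.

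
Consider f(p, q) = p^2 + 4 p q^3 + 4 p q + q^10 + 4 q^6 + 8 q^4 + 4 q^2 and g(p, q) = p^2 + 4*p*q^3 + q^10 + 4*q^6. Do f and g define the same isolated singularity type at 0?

The Hessian of f at 0 has rank 1. Corank 1: A-series; mu = 9 gives A_9. The Hessian of g at 0 has rank 1. Corank 1: A-series; mu = 9 gives A_9. Both have type A_9, hence right-equivalent.

Yes.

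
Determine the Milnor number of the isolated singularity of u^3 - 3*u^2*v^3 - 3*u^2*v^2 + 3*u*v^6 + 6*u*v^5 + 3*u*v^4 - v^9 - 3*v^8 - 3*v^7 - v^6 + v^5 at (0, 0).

The Hessian of f at 0 has rank 0. Corank 2; j^3 = u^3 is a perfect cube, so E-series; the 5-jet and mu = 8 give E_8.

8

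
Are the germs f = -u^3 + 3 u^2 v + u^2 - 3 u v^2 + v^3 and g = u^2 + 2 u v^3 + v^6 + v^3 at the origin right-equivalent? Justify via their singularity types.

The Hessian of f at 0 is [[2, 0], [0, 0]] with rank 1, so corank 1. A Groebner basis of the Jacobian ideal J(f) in C{u,v} is {v^2, u}; counting standard monomials gives mu = 2. Corank 1: A-series; mu = 2 gives A_2. The Hessian of g at 0 is [[2, 0], [0, 0]] with rank 1, so corank 1. A Groebner basis of the Jacobian ideal J(g) in C{u,v} is {v^2, u}; counting standard monomials gives mu = 2. Corank 1: A-series; mu = 2 gives A_2. Both have type A_2, hence right-equivalent.

Yes.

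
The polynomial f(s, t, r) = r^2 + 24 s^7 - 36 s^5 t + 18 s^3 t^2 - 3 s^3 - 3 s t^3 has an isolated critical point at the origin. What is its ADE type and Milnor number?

The Hessian of f at 0 is [[0, 0, 0], [0, 0, 0], [0, 0, 2]] with rank 1, so corank 2. A Groebner basis of the Jacobian ideal J(f) in C{s,t,r} is {s^3, s*t^2, 3*s^2 + t^3, r}; counting standard monomials gives mu = 7. Corank 2; j^3 = -3*s^3 is a perfect cube, so E-series; the 4-jet and mu = 7 give E_7.

Type E_7, Milnor number mu = 7.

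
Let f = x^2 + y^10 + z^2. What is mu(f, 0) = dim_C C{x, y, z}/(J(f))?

The Hessian of f at 0 has rank 2. Corank 1: A-series; mu = 9 gives A_9.

9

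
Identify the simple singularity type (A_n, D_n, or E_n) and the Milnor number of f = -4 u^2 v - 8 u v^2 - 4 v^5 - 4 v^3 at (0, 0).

Type D_6, Milnor number mu = 6.

The Hessian of f at 0 has rank 0. Corank 2; j^3 = -4*v*(u + v)^2 has shape L^2 M (L != M), so D-series; mu = 6 gives D_6.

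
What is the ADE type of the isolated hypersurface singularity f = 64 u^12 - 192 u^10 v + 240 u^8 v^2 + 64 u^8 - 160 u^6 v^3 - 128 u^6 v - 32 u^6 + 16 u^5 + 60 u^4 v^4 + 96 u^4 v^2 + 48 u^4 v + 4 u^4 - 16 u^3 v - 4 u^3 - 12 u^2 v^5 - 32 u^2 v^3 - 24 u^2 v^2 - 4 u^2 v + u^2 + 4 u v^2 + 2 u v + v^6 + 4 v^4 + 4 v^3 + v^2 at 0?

A_5

The Hessian of f at 0 has rank 1. Corank 1: A-series; mu = 5 gives A_5.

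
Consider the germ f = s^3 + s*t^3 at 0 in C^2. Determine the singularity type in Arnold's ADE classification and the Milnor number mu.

Type E_{7}, Milnor number mu = 7.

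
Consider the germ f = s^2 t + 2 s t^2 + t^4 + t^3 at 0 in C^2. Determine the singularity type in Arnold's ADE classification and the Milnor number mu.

The Hessian of f at 0 has rank 0. Corank 2; j^3 = t*(s + t)^2 has shape L^2 M (L != M), so D-series; mu = 5 gives D_5.

Type D_{5}, Milnor number mu = 5.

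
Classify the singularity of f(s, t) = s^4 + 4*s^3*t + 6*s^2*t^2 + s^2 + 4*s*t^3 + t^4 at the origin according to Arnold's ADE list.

The Hessian of f at 0 has rank 1. Corank 1: A-series; mu = 3 gives A_3.

A_{3}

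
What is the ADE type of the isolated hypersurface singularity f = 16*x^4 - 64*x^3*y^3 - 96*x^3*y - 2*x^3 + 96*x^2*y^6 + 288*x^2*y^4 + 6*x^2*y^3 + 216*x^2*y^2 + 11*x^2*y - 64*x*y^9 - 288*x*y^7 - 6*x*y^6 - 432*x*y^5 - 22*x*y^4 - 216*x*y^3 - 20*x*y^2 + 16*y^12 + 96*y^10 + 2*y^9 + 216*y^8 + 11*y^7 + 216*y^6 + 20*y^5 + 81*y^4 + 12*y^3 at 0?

D_5

The Hessian of f at 0 has rank 0. Corank 2; j^3 = -(x - 2*y)^2*(2*x - 3*y) has shape L^2 M (L != M), so D-series; mu = 5 gives D_5.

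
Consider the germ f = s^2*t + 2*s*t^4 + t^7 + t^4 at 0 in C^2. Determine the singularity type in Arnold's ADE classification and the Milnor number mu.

Type D_{5}, Milnor number mu = 5.

The Hessian of f at 0 is [[0, 0], [0, 0]] with rank 0, so corank 2. A Groebner basis of the Jacobian ideal J(f) in C{s,t} is {s^3, s^2/4 + t^3, s*t}; counting standard monomials gives mu = 5. Corank 2; j^3 = s^2*t has shape L^2 M (L != M), so D-series; mu = 5 gives D_5.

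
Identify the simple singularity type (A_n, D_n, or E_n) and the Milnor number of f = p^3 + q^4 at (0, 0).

Type E_{6}, Milnor number mu = 6.

The Hessian of f at 0 has rank 0. Corank 2; j^3 = p^3 is a perfect cube, so E-series; the 4-jet and mu = 6 give E_6.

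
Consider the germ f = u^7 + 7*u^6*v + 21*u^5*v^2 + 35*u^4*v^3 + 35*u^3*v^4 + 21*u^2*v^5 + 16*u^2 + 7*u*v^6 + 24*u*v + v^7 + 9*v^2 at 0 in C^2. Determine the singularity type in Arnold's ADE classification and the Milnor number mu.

Type A6, Milnor number mu = 6.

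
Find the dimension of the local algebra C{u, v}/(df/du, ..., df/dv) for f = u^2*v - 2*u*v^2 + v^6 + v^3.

7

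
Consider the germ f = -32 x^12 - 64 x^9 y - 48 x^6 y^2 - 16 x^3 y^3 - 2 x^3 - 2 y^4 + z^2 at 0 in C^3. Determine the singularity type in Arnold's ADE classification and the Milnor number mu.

The Hessian of f at 0 has rank 1. Corank 2; j^3 = -2*x^3 is a perfect cube, so E-series; the 4-jet and mu = 6 give E_6.

Type E6, Milnor number mu = 6.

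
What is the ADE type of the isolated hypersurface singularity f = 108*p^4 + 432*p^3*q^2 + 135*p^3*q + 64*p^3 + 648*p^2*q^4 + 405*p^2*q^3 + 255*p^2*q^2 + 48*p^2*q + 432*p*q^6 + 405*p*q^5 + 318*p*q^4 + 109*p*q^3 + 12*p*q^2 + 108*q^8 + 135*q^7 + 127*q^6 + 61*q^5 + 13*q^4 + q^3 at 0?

The Hessian of f at 0 has rank 0. Corank 2; j^3 = (4*p + q)^3 is a perfect cube, so E-series; the 4-jet and mu = 7 give E_7.

E7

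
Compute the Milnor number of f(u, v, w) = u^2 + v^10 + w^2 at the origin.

The Hessian of f at 0 has rank 2. Corank 1: A-series; mu = 9 gives A_9.

9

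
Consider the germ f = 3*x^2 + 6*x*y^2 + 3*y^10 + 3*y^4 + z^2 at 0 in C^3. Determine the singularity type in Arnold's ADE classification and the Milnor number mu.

Type A9, Milnor number mu = 9.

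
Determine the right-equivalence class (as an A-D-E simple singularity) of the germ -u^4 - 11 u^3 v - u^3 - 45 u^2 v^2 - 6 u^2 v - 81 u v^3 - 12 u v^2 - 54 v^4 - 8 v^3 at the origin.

E_{7}

The Hessian of f at 0 is [[0, 0], [0, 0]] with rank 0, so corank 2. A Groebner basis of the Jacobian ideal J(f) in C{u,v} is {3*u^2 + 12*u*v + v^4 + v^3 + 12*v^2, u^3 + 30*u^2 + 120*u*v + 18*v^3 + 120*v^2, u^2*v - 9*u^2 - 36*u*v - 7*v^3 - 36*v^2, 2*u^2 + u*v^2 + 8*u*v + 8*v^3/3 + 8*v^2}; counting standard monomials gives mu = 7. Corank 2; j^3 = -(u + 2*v)^3 is a perfect cube, so E-series; the 4-jet and mu = 7 give E_7.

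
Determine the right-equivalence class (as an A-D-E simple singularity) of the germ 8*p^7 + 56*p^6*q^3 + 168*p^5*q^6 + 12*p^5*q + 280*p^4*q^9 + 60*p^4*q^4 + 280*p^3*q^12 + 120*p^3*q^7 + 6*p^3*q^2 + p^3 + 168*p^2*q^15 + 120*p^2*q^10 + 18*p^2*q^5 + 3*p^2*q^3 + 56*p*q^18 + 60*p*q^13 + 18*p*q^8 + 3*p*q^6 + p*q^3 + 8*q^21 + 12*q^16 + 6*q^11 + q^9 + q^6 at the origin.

E_7

The Hessian of f at 0 has rank 0. Corank 2; j^3 = p^3 is a perfect cube, so E-series; the 4-jet and mu = 7 give E_7.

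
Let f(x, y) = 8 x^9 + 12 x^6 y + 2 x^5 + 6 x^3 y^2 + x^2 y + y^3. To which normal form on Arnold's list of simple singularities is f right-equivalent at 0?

The Hessian of f at 0 has rank 0. Corank 2; j^3 = y*(x^2 + y^2) splits into three distinct lines over C (the quadratic factor has nonzero discriminant), so D_4.

D_4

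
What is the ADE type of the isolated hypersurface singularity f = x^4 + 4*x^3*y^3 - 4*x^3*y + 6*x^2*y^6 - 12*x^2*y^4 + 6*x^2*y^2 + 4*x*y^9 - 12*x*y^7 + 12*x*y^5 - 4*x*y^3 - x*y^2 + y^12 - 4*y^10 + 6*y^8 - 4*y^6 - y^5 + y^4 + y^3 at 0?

D_{5}

The Hessian of f at 0 has rank 0. Corank 2; j^3 = -y^2*(x - y) has shape L^2 M (L != M), so D-series; mu = 5 gives D_5.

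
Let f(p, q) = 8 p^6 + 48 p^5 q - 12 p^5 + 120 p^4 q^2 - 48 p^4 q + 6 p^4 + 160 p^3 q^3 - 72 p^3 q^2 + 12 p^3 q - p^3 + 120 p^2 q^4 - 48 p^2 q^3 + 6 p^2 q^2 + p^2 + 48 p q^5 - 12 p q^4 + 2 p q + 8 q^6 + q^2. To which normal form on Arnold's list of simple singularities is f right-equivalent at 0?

A_{2}

The Hessian of f at 0 is [[2, 2], [2, 2]] with rank 1, so corank 1. A Groebner basis of the Jacobian ideal J(f) in C{p,q} is {q^2, p + q}; counting standard monomials gives mu = 2. Corank 1: A-series; mu = 2 gives A_2.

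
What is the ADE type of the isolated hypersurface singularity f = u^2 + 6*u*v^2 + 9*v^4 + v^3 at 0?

A_2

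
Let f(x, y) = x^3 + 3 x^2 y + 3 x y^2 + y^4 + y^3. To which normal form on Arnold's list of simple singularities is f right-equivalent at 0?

E_{6}

The Hessian of f at 0 has rank 0. Corank 2; j^3 = (x + y)^3 is a perfect cube, so E-series; the 4-jet and mu = 6 give E_6.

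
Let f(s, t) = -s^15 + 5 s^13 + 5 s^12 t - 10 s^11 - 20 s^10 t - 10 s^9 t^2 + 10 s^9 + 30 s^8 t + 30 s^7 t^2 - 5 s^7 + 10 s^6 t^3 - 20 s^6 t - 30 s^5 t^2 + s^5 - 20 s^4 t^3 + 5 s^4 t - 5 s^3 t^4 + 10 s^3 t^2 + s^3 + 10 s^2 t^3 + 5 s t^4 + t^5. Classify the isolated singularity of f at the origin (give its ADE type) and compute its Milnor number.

Type E8, Milnor number mu = 8.

The Hessian of f at 0 has rank 0. Corank 2; j^3 = s^3 is a perfect cube, so E-series; the 5-jet and mu = 8 give E_8.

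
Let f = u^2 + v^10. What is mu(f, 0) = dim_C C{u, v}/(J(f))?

The Hessian of f at 0 is [[2, 0], [0, 0]] with rank 1, so corank 1. A Groebner basis of the Jacobian ideal J(f) in C{u,v} is {v^9, u}; counting standard monomials gives mu = 9. Corank 1: A-series; mu = 9 gives A_9.

9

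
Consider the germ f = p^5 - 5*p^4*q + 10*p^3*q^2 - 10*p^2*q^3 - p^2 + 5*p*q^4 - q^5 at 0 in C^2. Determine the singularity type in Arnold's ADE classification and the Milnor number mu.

Type A4, Milnor number mu = 4.

The Hessian of f at 0 is [[-2, 0], [0, 0]] with rank 1, so corank 1. A Groebner basis of the Jacobian ideal J(f) in C{p,q} is {q^4, p}; counting standard monomials gives mu = 4. Corank 1: A-series; mu = 4 gives A_4.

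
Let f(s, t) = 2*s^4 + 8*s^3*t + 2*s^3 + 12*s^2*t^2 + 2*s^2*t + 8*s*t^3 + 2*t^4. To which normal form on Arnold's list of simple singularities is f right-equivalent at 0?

The Hessian of f at 0 has rank 0. Corank 2; j^3 = 2*s^2*(s + t) has shape L^2 M (L != M), so D-series; mu = 5 gives D_5.

D5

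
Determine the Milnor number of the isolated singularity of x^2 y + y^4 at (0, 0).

5

The Hessian of f at 0 is [[0, 0], [0, 0]] with rank 0, so corank 2. A Groebner basis of the Jacobian ideal J(f) in C{x,y} is {x^3, x^2/4 + y^3, x*y}; counting standard monomials gives mu = 5. Corank 2; j^3 = x^2*y has shape L^2 M (L != M), so D-series; mu = 5 gives D_5.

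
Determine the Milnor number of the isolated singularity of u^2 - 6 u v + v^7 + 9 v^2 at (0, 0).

The Hessian of f at 0 has rank 1. Corank 1: A-series; mu = 6 gives A_6.

6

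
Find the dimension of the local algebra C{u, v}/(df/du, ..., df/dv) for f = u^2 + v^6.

5

The Hessian of f at 0 has rank 1. Corank 1: A-series; mu = 5 gives A_5.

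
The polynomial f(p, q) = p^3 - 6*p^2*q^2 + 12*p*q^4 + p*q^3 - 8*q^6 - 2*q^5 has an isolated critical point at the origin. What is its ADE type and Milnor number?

Type E7, Milnor number mu = 7.

The Hessian of f at 0 has rank 0. Corank 2; j^3 = p^3 is a perfect cube, so E-series; the 4-jet and mu = 7 give E_7.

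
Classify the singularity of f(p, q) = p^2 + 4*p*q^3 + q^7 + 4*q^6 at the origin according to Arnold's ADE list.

A6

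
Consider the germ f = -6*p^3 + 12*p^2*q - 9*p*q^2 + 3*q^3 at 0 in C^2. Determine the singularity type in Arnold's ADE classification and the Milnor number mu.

Type D4, Milnor number mu = 4.

The Hessian of f at 0 is [[0, 0], [0, 0]] with rank 0, so corank 2. A Groebner basis of the Jacobian ideal J(f) in C{p,q} is {q^3, p^2 - 3*q^2/2, p*q - 3*q^2/2}; counting standard monomials gives mu = 4. Corank 2; j^3 = -3*(p - q)*(2*p^2 - 2*p*q + q^2) splits into three distinct lines over C (the quadratic factor has nonzero discriminant), so D_4.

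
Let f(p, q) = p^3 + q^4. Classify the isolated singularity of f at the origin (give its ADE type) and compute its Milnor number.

Type E_6, Milnor number mu = 6.

The Hessian of f at 0 has rank 0. Corank 2; j^3 = p^3 is a perfect cube, so E-series; the 4-jet and mu = 6 give E_6.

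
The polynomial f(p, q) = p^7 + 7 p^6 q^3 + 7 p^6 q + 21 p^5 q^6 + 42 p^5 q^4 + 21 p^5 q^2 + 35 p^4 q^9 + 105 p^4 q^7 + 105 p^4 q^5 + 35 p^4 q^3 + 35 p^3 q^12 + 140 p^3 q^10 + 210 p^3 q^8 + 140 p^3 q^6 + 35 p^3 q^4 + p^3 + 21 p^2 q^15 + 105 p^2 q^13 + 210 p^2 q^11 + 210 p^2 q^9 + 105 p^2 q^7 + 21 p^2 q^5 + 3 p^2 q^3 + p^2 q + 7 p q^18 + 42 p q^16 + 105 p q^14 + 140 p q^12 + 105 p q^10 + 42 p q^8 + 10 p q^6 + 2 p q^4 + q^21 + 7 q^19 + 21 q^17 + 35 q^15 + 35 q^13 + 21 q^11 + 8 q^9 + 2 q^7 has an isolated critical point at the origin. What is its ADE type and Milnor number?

Type D_{8}, Milnor number mu = 8.

The Hessian of f at 0 is [[0, 0], [0, 0]] with rank 0, so corank 2. A Groebner basis of the Jacobian ideal J(f) in C{p,q} is {-p^2/6 + p*q^3, 7*p^2/6 + p*q + q^4, p^3, p^2*q}; counting standard monomials gives mu = 8. Corank 2; j^3 = p^2*(p + q) has shape L^2 M (L != M), so D-series; mu = 8 gives D_8.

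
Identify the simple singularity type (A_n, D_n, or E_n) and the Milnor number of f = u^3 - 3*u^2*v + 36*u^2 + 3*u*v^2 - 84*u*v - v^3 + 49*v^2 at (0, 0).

Type A_{2}, Milnor number mu = 2.

The Hessian of f at 0 has rank 1. Corank 1: A-series; mu = 2 gives A_2.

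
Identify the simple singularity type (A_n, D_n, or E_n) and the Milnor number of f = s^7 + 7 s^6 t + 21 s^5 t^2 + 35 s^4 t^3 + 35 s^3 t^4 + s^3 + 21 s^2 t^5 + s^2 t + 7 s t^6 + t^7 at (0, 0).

Type D_8, Milnor number mu = 8.

The Hessian of f at 0 has rank 0. Corank 2; j^3 = s^2*(s + t) has shape L^2 M (L != M), so D-series; mu = 8 gives D_8.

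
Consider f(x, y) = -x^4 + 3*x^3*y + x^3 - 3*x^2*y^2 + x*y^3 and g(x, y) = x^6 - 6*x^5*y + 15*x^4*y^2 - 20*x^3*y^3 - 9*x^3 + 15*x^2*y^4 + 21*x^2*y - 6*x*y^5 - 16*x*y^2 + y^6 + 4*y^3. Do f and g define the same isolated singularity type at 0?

No.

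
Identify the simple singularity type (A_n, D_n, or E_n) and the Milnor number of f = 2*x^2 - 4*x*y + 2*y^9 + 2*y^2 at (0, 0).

Type A_{8}, Milnor number mu = 8.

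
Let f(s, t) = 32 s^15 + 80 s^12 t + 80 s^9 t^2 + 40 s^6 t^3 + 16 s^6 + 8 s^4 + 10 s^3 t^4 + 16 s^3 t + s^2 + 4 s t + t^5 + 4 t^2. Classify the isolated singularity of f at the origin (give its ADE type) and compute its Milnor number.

Type A4, Milnor number mu = 4.

The Hessian of f at 0 has rank 1. Corank 1: A-series; mu = 4 gives A_4.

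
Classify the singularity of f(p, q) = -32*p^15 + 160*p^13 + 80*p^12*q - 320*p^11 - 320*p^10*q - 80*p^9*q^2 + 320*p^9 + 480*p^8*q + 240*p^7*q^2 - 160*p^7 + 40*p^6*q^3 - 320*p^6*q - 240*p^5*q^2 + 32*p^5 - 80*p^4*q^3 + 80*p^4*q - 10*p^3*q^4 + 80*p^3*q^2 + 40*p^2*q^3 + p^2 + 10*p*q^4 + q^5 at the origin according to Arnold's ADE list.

A4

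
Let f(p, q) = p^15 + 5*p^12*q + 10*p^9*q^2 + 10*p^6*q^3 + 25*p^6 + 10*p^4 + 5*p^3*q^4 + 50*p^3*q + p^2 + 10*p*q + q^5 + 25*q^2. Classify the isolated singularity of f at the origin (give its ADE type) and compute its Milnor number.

The Hessian of f at 0 has rank 1. Corank 1: A-series; mu = 4 gives A_4.

Type A_{4}, Milnor number mu = 4.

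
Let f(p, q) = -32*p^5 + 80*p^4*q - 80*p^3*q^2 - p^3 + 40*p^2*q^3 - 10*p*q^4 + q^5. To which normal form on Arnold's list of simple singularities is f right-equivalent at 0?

The Hessian of f at 0 has rank 0. Corank 2; j^3 = -p^3 is a perfect cube, so E-series; the 5-jet and mu = 8 give E_8.

E8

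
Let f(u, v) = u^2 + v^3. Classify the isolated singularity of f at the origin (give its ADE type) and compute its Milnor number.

Type A_2, Milnor number mu = 2.

The Hessian of f at 0 has rank 1. Corank 1: A-series; mu = 2 gives A_2.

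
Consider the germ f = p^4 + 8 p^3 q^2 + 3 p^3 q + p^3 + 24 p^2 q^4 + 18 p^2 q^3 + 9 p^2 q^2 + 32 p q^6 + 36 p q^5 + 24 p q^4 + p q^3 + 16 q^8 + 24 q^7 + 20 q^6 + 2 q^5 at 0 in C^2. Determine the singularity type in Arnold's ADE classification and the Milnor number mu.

Type E_7, Milnor number mu = 7.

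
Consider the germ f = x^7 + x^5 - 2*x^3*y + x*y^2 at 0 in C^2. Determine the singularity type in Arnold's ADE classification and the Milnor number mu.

Type D_8, Milnor number mu = 8.

The Hessian of f at 0 has rank 0. Corank 2; j^3 = x*y^2 has shape L^2 M (L != M), so D-series; mu = 8 gives D_8.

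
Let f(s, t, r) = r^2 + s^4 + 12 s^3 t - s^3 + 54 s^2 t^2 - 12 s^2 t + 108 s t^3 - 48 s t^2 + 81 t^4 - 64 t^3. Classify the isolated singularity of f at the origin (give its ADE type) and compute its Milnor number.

Type E_6, Milnor number mu = 6.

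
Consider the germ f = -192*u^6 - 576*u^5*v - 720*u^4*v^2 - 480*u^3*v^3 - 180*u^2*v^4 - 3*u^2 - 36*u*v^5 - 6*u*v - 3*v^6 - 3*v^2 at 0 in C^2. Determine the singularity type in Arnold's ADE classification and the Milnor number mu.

Type A_{5}, Milnor number mu = 5.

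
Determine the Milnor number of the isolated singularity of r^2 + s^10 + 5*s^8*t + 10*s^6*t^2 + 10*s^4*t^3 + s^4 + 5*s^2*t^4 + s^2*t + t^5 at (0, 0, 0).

The Hessian of f at 0 is [[0, 0, 0], [0, 0, 0], [0, 0, 2]] with rank 1, so corank 2. A Groebner basis of the Jacobian ideal J(f) in C{s,t,r} is {s^2/5 + t^4, s^3, s*t, r}; counting standard monomials gives mu = 6. Corank 2; j^3 = s^2*t has shape L^2 M (L != M), so D-series; mu = 6 gives D_6.

6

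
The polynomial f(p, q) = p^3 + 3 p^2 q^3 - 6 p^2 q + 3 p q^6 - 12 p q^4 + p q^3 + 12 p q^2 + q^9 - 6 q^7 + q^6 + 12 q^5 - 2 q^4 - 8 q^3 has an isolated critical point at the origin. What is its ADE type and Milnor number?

Type E7, Milnor number mu = 7.

The Hessian of f at 0 has rank 0. Corank 2; j^3 = (p - 2*q)^3 is a perfect cube, so E-series; the 4-jet and mu = 7 give E_7.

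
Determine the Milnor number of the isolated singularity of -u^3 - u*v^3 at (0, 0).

7

The Hessian of f at 0 is [[0, 0], [0, 0]] with rank 0, so corank 2. A Groebner basis of the Jacobian ideal J(f) in C{u,v} is {u^3, u*v^2, 3*u^2 + v^3}; counting standard monomials gives mu = 7. Corank 2; j^3 = -u^3 is a perfect cube, so E-series; the 4-jet and mu = 7 give E_7.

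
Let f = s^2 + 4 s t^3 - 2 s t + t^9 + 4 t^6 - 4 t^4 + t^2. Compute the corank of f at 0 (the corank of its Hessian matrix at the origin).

1

The Hessian at 0 is [[2, -2], [-2, 2]] of rank 1; hence corank 1.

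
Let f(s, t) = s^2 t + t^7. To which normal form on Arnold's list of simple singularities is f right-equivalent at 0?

D8

The Hessian of f at 0 has rank 0. Corank 2; j^3 = s^2*t has shape L^2 M (L != M), so D-series; mu = 8 gives D_8.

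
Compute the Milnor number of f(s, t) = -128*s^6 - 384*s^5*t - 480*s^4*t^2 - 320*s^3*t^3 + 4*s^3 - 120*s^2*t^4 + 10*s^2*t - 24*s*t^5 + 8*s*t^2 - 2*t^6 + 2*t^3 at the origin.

7

The Hessian of f at 0 has rank 0. Corank 2; j^3 = 2*(s + t)^2*(2*s + t) has shape L^2 M (L != M), so D-series; mu = 7 gives D_7.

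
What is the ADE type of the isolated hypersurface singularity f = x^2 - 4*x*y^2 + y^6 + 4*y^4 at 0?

The Hessian of f at 0 is [[2, 0], [0, 0]] with rank 1, so corank 1. A Groebner basis of the Jacobian ideal J(f) in C{x,y} is {x^3, x^2*y, -x/2 + y^2}; counting standard monomials gives mu = 5. Corank 1: A-series; mu = 5 gives A_5.

A_{5}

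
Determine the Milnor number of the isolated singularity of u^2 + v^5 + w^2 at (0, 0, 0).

The Hessian of f at 0 is [[2, 0, 0], [0, 0, 0], [0, 0, 2]] with rank 2, so corank 1. A Groebner basis of the Jacobian ideal J(f) in C{u,v,w} is {v^4, u, w}; counting standard monomials gives mu = 4. Corank 1: A-series; mu = 4 gives A_4.

4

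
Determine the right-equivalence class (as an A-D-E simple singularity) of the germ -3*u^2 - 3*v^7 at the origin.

A6

The Hessian of f at 0 is [[-6, 0], [0, 0]] with rank 1, so corank 1. A Groebner basis of the Jacobian ideal J(f) in C{u,v} is {v^6, u}; counting standard monomials gives mu = 6. Corank 1: A-series; mu = 6 gives A_6.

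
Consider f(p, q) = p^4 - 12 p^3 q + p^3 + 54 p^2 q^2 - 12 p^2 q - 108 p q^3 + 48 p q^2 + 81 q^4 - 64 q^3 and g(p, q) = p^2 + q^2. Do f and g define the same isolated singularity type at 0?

The Hessian of f at 0 has rank 0. Corank 2; j^3 = (p - 4*q)^3 is a perfect cube, so E-series; the 4-jet and mu = 6 give E_6. The Hessian of g at 0 has rank 2. Corank 0: nondegenerate Morse point, so A_1. f is E_6 but g is A_1, hence not right-equivalent.

No.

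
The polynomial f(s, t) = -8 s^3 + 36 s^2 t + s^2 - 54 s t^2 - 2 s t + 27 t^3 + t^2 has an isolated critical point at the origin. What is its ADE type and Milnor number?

The Hessian of f at 0 is [[2, -2], [-2, 2]] with rank 1, so corank 1. A Groebner basis of the Jacobian ideal J(f) in C{s,t} is {t^2, s - t}; counting standard monomials gives mu = 2. Corank 1: A-series; mu = 2 gives A_2.

Type A_{2}, Milnor number mu = 2.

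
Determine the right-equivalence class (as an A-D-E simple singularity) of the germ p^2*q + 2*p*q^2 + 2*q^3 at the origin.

D_4

The Hessian of f at 0 has rank 0. Corank 2; j^3 = q*(p^2 + 2*p*q + 2*q^2) splits into three distinct lines over C (the quadratic factor has nonzero discriminant), so D_4.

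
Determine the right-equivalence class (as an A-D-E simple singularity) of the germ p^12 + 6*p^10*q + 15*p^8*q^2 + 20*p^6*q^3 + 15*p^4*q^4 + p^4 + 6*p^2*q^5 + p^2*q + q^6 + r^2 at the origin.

The Hessian of f at 0 has rank 1. Corank 2; j^3 = p^2*q has shape L^2 M (L != M), so D-series; mu = 7 gives D_7.

D7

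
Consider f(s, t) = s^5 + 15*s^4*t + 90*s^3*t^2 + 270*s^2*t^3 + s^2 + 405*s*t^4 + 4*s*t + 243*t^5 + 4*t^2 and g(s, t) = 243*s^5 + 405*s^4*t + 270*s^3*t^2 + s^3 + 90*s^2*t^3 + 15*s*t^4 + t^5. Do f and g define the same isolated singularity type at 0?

The Hessian of f at 0 is [[2, 4], [4, 8]] with rank 1, so corank 1. A Groebner basis of the Jacobian ideal J(f) in C{s,t} is {t^4, s + 2*t}; counting standard monomials gives mu = 4. Corank 1: A-series; mu = 4 gives A_4. The Hessian of g at 0 is [[0, 0], [0, 0]] with rank 0, so corank 2. A Groebner basis of the Jacobian ideal J(g) in C{s,t} is {t^5, s*t^3 + t^4/12, s^2}; counting standard monomials gives mu = 8. Corank 2; j^3 = s^3 is a perfect cube, so E-series; the 5-jet and mu = 8 give E_8. f is A_4 but g is E_8, hence not right-equivalent.

No.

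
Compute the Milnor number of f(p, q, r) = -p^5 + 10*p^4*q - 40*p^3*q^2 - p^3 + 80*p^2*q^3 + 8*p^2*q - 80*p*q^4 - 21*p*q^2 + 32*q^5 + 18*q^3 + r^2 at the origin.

The Hessian of f at 0 has rank 1. Corank 2; j^3 = -(p - 3*q)^2*(p - 2*q) has shape L^2 M (L != M), so D-series; mu = 6 gives D_6.

6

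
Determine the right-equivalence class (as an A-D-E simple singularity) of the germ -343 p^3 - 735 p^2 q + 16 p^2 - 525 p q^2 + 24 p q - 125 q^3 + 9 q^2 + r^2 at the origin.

A2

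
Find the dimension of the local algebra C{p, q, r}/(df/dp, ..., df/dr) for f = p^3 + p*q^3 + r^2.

The Hessian of f at 0 is [[0, 0, 0], [0, 0, 0], [0, 0, 2]] with rank 1, so corank 2. A Groebner basis of the Jacobian ideal J(f) in C{p,q,r} is {p^3, p*q^2, 3*p^2 + q^3, r}; counting standard monomials gives mu = 7. Corank 2; j^3 = p^3 is a perfect cube, so E-series; the 4-jet and mu = 7 give E_7.

7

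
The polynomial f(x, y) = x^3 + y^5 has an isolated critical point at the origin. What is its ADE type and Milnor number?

Type E_{8}, Milnor number mu = 8.

The Hessian of f at 0 is [[0, 0], [0, 0]] with rank 0, so corank 2. A Groebner basis of the Jacobian ideal J(f) in C{x,y} is {y^4, x^2}; counting standard monomials gives mu = 8. Corank 2; j^3 = x^3 is a perfect cube, so E-series; the 5-jet and mu = 8 give E_8.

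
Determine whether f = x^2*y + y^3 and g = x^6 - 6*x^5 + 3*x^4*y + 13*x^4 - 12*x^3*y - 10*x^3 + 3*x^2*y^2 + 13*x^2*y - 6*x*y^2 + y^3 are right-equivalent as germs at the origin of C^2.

Yes.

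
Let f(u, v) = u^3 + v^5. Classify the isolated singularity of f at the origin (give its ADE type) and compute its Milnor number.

Type E_{8}, Milnor number mu = 8.

The Hessian of f at 0 has rank 0. Corank 2; j^3 = u^3 is a perfect cube, so E-series; the 5-jet and mu = 8 give E_8.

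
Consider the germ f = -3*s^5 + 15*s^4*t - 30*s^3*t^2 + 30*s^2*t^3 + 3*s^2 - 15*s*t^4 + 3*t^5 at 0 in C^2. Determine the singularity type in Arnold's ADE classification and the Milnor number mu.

The Hessian of f at 0 has rank 1. Corank 1: A-series; mu = 4 gives A_4.

Type A4, Milnor number mu = 4.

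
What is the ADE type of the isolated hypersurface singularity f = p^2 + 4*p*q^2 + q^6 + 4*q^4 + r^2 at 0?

The Hessian of f at 0 has rank 2. Corank 1: A-series; mu = 5 gives A_5.

A_5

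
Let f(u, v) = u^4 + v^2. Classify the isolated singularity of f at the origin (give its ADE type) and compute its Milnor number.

Type A_{3}, Milnor number mu = 3.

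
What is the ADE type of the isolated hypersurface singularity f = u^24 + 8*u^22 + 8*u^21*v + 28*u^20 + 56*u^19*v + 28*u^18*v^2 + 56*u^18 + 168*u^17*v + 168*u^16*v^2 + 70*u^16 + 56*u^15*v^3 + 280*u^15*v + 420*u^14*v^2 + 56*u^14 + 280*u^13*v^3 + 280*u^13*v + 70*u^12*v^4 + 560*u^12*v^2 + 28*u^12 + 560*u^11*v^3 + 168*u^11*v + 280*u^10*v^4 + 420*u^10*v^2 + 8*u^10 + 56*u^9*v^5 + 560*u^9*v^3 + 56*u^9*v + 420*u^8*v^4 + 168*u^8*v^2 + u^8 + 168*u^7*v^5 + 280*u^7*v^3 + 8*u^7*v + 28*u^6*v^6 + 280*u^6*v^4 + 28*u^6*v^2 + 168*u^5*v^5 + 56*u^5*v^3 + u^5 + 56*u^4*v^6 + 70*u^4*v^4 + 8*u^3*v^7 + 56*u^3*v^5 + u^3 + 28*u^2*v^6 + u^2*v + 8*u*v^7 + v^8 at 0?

The Hessian of f at 0 is [[0, 0], [0, 0]] with rank 0, so corank 2. A Groebner basis of the Jacobian ideal J(f) in C{u,v} is {-u*v/8 + v^7, u*v^2, u^2 + u*v}; counting standard monomials gives mu = 9. Corank 2; j^3 = u^2*(u + v) has shape L^2 M (L != M), so D-series; mu = 9 gives D_9.

D_9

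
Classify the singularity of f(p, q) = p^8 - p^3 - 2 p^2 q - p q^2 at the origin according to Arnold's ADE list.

D_{9}

The Hessian of f at 0 is [[0, 0], [0, 0]] with rank 0, so corank 2. A Groebner basis of the Jacobian ideal J(f) in C{p,q} is {p*q/8 + q^7 + q^2/8, p*q^2 + q^3, p^2 + p*q}; counting standard monomials gives mu = 9. Corank 2; j^3 = -p*(p + q)^2 has shape L^2 M (L != M), so D-series; mu = 9 gives D_9.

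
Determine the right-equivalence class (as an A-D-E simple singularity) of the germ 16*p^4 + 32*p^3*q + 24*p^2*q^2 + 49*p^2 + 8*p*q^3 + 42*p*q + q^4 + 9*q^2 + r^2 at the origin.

A3

The Hessian of f at 0 has rank 2. Corank 1: A-series; mu = 3 gives A_3.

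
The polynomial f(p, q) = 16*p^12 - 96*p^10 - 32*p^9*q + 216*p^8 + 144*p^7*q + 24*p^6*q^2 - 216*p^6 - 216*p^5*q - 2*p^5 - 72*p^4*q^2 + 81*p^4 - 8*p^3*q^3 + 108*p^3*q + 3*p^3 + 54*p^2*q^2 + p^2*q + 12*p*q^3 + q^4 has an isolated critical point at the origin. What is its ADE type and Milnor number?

Type D_{5}, Milnor number mu = 5.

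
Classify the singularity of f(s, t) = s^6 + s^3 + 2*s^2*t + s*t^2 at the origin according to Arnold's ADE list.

The Hessian of f at 0 is [[0, 0], [0, 0]] with rank 0, so corank 2. A Groebner basis of the Jacobian ideal J(f) in C{s,t} is {-s*t/6 + t^5 - t^2/6, s*t^2 + t^3, s^2 + s*t}; counting standard monomials gives mu = 7. Corank 2; j^3 = s*(s + t)^2 has shape L^2 M (L != M), so D-series; mu = 7 gives D_7.

D_7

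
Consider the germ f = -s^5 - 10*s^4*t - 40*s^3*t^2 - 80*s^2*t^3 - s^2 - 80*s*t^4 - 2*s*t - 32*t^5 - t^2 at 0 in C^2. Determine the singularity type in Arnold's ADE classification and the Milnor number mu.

Type A_4, Milnor number mu = 4.

The Hessian of f at 0 has rank 1. Corank 1: A-series; mu = 4 gives A_4.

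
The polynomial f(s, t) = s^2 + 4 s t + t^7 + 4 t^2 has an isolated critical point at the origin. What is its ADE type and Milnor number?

The Hessian of f at 0 is [[2, 4], [4, 8]] with rank 1, so corank 1. A Groebner basis of the Jacobian ideal J(f) in C{s,t} is {t^6, s + 2*t}; counting standard monomials gives mu = 6. Corank 1: A-series; mu = 6 gives A_6.

Type A6, Milnor number mu = 6.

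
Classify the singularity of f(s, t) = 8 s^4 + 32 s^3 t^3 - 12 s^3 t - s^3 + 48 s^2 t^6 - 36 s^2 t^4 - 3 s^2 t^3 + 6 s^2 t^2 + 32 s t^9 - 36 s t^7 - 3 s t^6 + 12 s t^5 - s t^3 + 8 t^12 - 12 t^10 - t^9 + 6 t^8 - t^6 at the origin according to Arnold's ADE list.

The Hessian of f at 0 has rank 0. Corank 2; j^3 = -s^3 is a perfect cube, so E-series; the 4-jet and mu = 7 give E_7.

E_{7}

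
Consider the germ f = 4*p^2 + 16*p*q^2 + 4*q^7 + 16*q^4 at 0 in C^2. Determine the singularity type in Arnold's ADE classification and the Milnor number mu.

Type A_{6}, Milnor number mu = 6.

The Hessian of f at 0 is [[8, 0], [0, 0]] with rank 1, so corank 1. A Groebner basis of the Jacobian ideal J(f) in C{p,q} is {p^3, p/2 + q^2}; counting standard monomials gives mu = 6. Corank 1: A-series; mu = 6 gives A_6.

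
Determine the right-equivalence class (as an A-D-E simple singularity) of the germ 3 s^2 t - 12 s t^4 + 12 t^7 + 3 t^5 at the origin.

D6

The Hessian of f at 0 has rank 0. Corank 2; j^3 = 3*s^2*t has shape L^2 M (L != M), so D-series; mu = 6 gives D_6.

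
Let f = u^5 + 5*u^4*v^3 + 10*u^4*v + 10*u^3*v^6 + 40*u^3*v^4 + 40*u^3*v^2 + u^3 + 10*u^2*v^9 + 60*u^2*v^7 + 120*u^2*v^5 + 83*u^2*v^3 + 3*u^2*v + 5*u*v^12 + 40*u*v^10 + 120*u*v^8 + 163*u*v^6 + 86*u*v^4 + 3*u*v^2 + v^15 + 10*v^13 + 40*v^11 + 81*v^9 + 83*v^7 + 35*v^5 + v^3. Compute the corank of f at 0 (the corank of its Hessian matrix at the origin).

The Hessian at 0 is [[0, 0], [0, 0]] of rank 0; hence corank 2.

2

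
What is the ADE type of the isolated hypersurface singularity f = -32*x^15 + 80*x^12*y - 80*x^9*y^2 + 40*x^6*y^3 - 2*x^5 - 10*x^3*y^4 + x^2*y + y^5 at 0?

D_6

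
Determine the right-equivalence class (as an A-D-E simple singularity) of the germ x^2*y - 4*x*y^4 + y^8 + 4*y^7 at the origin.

D_9

The Hessian of f at 0 has rank 0. Corank 2; j^3 = x^2*y has shape L^2 M (L != M), so D-series; mu = 9 gives D_9.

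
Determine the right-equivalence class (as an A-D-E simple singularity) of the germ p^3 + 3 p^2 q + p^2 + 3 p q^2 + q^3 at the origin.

The Hessian of f at 0 is [[2, 0], [0, 0]] with rank 1, so corank 1. A Groebner basis of the Jacobian ideal J(f) in C{p,q} is {q^2, p}; counting standard monomials gives mu = 2. Corank 1: A-series; mu = 2 gives A_2.

A_{2}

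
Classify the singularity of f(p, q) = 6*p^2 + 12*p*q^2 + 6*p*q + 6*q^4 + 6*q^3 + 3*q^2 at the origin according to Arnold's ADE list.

A_1

The Hessian of f at 0 has rank 2. Corank 0: nondegenerate Morse point, so A_1.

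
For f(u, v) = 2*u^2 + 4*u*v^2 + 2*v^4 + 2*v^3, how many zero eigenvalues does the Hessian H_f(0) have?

1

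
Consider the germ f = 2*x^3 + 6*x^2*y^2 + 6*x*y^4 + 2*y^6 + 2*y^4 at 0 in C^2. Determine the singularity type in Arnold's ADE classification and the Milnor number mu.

The Hessian of f at 0 is [[0, 0], [0, 0]] with rank 0, so corank 2. A Groebner basis of the Jacobian ideal J(f) in C{x,y} is {x^3, x^2*y, x^2/2 + x*y^2, y^3}; counting standard monomials gives mu = 6. Corank 2; j^3 = 2*x^3 is a perfect cube, so E-series; the 4-jet and mu = 6 give E_6.

Type E_{6}, Milnor number mu = 6.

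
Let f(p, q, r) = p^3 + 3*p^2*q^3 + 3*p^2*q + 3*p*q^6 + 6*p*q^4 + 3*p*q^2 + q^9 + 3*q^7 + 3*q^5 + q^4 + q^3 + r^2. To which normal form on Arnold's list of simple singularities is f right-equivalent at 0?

E_{6}

The Hessian of f at 0 has rank 1. Corank 2; j^3 = (p + q)^3 is a perfect cube, so E-series; the 4-jet and mu = 6 give E_6.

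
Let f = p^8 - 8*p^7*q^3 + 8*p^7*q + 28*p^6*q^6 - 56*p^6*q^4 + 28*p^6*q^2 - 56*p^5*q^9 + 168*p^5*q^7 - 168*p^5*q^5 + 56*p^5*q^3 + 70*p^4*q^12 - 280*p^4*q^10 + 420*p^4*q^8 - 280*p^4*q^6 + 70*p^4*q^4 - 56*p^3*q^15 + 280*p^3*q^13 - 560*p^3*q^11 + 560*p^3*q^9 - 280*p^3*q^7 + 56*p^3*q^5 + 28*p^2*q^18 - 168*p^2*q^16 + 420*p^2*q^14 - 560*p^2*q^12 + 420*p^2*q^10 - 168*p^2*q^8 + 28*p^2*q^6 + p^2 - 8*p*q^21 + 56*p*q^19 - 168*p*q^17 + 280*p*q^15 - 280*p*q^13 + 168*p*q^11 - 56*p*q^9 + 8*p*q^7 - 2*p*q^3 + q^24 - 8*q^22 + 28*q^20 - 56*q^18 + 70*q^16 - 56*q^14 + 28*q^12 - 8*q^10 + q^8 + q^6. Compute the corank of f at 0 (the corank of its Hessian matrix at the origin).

1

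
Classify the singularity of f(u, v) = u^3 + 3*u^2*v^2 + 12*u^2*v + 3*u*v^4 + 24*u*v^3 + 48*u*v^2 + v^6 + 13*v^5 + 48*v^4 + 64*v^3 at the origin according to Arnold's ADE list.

E_{8}

The Hessian of f at 0 is [[0, 0], [0, 0]] with rank 0, so corank 2. A Groebner basis of the Jacobian ideal J(f) in C{u,v} is {v^4, u^3 + 12*u^2*v - 24*u^2 - 192*u*v - 128*v^3 - 384*v^2, u^2/2 + u*v^2 + 4*u*v + 4*v^3 + 8*v^2}; counting standard monomials gives mu = 8. Corank 2; j^3 = (u + 4*v)^3 is a perfect cube, so E-series; the 5-jet and mu = 8 give E_8.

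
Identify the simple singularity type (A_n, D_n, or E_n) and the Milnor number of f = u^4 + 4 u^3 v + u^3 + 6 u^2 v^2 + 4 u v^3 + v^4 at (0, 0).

Type E_6, Milnor number mu = 6.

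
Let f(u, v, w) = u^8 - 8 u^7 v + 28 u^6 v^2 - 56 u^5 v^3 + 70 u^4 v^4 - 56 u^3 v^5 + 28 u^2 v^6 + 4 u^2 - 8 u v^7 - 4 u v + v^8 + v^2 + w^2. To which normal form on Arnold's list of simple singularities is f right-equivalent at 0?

A_7

The Hessian of f at 0 has rank 2. Corank 1: A-series; mu = 7 gives A_7.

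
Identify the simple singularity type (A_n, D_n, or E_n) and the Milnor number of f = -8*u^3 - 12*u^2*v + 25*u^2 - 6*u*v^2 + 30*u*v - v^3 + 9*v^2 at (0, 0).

The Hessian of f at 0 has rank 1. Corank 1: A-series; mu = 2 gives A_2.

Type A_2, Milnor number mu = 2.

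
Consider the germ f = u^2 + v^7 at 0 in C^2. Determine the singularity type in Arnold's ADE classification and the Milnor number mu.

Type A6, Milnor number mu = 6.

The Hessian of f at 0 has rank 1. Corank 1: A-series; mu = 6 gives A_6.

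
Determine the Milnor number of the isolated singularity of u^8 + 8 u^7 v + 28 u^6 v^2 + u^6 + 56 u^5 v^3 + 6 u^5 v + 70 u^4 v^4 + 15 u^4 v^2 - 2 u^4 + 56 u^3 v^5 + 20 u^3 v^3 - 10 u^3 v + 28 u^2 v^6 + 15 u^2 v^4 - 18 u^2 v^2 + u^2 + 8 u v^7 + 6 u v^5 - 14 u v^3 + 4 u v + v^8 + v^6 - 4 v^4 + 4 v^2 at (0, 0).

The Hessian of f at 0 is [[2, 4], [4, 8]] with rank 1, so corank 1. A Groebner basis of the Jacobian ideal J(f) in C{u,v} is {3*u^2 + 13*u*v + v^4 + 14*v^2, u^3 - 4*u + 4*v^3 - 8*v, u^2*v + 4*u/3 - 8*v^3/3 + 8*v/3, u*v^2 - u/3 + 5*v^3/3 - 2*v/3}; counting standard monomials gives mu = 7. Corank 1: A-series; mu = 7 gives A_7.

7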